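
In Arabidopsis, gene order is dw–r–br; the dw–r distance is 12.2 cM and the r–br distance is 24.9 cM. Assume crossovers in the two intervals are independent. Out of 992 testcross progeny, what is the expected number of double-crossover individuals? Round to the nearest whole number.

30

Map distances give recombination frequencies of 0.122 and 0.249 for the two intervals.
With no interference, expected double-crossover frequency = 0.122 × 0.249 = 0.03038.
Expected number = 0.03038 × 992 = 30.13 ≈ 30.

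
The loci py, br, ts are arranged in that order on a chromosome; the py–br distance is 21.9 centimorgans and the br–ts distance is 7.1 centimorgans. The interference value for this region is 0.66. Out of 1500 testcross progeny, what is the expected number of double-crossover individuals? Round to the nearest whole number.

8

Map distances give recombination frequencies of 0.219 and 0.071 for the two intervals.
With interference 0.66 (so coincidence = 0.34), expected double-crossover frequency = 0.219 × 0.071 × 0.34 = 0.00529.
Expected number = 0.00529 × 1500 = 7.93 ≈ 8.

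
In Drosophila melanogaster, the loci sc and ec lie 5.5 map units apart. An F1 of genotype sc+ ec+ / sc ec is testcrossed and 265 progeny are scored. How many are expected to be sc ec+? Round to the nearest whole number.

7

A map distance of 5.5 map units corresponds to a recombination frequency of 0.055.
The F1 is sc+ ec+ / sc ec, so sc ec+ is a recombinant gamete class with expected frequency r/2 = 0.055/2 = 0.0275.
Expected number = 0.0275 × 265 = 7.29 ≈ 7.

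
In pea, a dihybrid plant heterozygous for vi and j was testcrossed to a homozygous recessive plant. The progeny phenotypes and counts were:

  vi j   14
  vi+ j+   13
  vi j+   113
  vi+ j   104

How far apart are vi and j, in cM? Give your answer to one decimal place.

11.1 cM

The two most frequent classes, vi+ j (104) and vi j+ (113), are the parental types, so the F1 was vi+ j / vi j+.
The recombinant classes are vi+ j+ and vi j: 13 + 14 = 27.
Recombination frequency = 27/244 = 0.1107 ≈ 11.1%, i.e. 11.1 cM.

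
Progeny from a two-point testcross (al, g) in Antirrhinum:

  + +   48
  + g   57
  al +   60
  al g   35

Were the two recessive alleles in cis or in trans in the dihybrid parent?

The two most frequent classes are + g (57) and al + (60); these are the parental (non-recombinant) types.
So the F1 carried + g on one chromosome and al + on the other — the recessive alleles are on opposite chromosomes (trans / repulsion).

trans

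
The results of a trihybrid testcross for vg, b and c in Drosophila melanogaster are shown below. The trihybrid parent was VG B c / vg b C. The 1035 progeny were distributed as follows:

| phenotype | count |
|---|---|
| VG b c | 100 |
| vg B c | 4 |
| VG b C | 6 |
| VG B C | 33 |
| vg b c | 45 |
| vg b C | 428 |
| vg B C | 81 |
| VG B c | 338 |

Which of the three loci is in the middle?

The two rarest classes, vg B c and VG b C, are the double crossovers. Comparing them with the parentals, only the vg allele has switched, so vg is the middle locus and the order is b – vg – c.

vg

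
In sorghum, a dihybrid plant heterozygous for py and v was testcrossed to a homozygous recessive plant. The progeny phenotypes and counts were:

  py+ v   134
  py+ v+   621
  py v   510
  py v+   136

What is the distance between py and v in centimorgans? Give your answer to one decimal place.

19.3 centimorgans

The two most frequent classes, py+ v+ (621) and py v (510), are the parental types, so the F1 was py+ v+ / py v.
The recombinant classes are py+ v and py v+: 134 + 136 = 270.
Recombination frequency = 270/1401 = 0.1927 ≈ 19.3%, i.e. 19.3 centimorgans.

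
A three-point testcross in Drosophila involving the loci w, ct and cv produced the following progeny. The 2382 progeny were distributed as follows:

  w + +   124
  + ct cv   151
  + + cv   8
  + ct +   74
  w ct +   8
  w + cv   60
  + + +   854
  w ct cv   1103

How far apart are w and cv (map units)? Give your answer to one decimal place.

The two most frequent reciprocal classes, + + + and w ct cv, are the parental types, so the F1 was + + + / w ct cv.
The two rarest classes, + + cv and w ct +, are the double crossovers. Comparing them with the parentals, only the cv allele has switched, so cv is the middle locus and the order is w – cv – ct.
Crossovers in the w–cv interval produce the single-crossover classes w + + and + ct cv (124 + 151 = 275) plus the double crossovers (16).
RF(w–cv) = (275 + 16) / 2382 = 291/2382 = 0.1222 → 12.2 map units.

12.2 map units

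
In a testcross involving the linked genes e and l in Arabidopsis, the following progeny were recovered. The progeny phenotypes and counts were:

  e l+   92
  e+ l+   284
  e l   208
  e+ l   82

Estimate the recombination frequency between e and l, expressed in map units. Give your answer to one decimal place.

26.1 map units

The two most frequent classes, e+ l+ (284) and e l (208), are the parental types, so the F1 was e+ l+ / e l.
The recombinant classes are e+ l and e l+: 82 + 92 = 174.
Recombination frequency = 174/666 = 0.2613 ≈ 26.1%, i.e. 26.1 map units.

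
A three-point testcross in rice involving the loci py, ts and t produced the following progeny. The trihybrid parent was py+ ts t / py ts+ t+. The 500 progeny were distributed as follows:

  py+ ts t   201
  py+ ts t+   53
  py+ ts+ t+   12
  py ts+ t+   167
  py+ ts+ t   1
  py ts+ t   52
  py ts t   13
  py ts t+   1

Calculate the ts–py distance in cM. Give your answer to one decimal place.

5.4 cM

The two rarest classes, py+ ts+ t and py ts t+, are the double crossovers. Comparing them with the parentals, only the ts allele has switched, so ts is the middle locus and the order is py – ts – t.
Crossovers in the py–ts interval produce the single-crossover classes py ts t and py+ ts+ t+ (13 + 12 = 25) plus the double crossovers (2).
RF(py–ts) = (25 + 2) / 500 = 27/500 = 0.0540 → 5.4 cM.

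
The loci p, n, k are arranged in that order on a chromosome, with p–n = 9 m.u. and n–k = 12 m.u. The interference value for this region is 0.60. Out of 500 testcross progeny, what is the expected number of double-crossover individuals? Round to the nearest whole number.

Map distances give recombination frequencies of 0.090 and 0.120 for the two intervals.
With interference 0.60 (so coincidence = 0.40), expected double-crossover frequency = 0.090 × 0.120 × 0.40 = 0.00432.
Expected number = 0.00432 × 500 = 2.16 ≈ 2.

2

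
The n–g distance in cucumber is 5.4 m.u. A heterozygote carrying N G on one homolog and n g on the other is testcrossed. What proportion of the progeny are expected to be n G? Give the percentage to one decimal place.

A map distance of 5.4 m.u. corresponds to a recombination frequency of 0.054.
The F1 is N G / n g, so n G is a recombinant gamete class with expected frequency r/2 = 0.054/2 = 0.0270.
That is 0.0270 = 2.7% of the progeny.

2.7%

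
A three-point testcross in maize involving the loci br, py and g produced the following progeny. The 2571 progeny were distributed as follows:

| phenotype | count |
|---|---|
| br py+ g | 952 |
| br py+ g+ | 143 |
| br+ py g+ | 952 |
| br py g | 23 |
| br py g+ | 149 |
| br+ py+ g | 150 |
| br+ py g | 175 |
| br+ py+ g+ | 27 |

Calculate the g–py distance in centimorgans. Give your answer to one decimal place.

14.3 centimorgans

The two most frequent reciprocal classes, br+ py g+ and br py+ g, are the parental types, so the F1 was br+ py g+ / br py+ g.
The two rarest classes, br+ py+ g+ and br py g, are the double crossovers. Comparing them with the parentals, only the py allele has switched, so py is the middle locus and the order is br – py – g.
Crossovers in the py–g interval produce the single-crossover classes br+ py g and br py+ g+ (175 + 143 = 318) plus the double crossovers (50).
RF(py–g) = (318 + 50) / 2571 = 368/2571 = 0.1431 → 14.3 centimorgans.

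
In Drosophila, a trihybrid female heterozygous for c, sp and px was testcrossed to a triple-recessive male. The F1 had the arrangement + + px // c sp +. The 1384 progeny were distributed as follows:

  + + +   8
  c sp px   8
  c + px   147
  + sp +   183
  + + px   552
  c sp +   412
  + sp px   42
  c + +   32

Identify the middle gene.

The two rarest classes, + + + and c sp px, are the double crossovers. Comparing them with the parentals, only the px allele has switched, so px is the middle locus and the order is c – px – sp.

px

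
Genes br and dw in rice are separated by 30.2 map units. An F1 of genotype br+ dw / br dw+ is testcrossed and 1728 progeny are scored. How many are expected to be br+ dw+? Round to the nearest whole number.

261

A map distance of 30.2 map units corresponds to a recombination frequency of 0.302.
The F1 is br+ dw / br dw+, so br+ dw+ is a recombinant gamete class with expected frequency r/2 = 0.302/2 = 0.1510.
Expected number = 0.1510 × 1728 = 260.93 ≈ 261.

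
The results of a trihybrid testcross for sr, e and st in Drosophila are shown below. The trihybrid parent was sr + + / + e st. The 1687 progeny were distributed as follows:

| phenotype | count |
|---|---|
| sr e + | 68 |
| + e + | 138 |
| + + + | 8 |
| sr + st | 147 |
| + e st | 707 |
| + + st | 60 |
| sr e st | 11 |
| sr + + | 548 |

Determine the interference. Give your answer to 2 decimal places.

0.28

The two rarest classes, + + + and sr e st, are the double crossovers. Comparing them with the parentals, only the sr allele has switched, so sr is the middle locus and the order is e – sr – st.
e–sr: (128 + 19)/1687 = 0.0871; sr–st: (285 + 19)/1687 = 0.1802.
Expected DCO frequency = 0.0871 × 0.1802 ≈ 0.01570; observed = 19/1687 ≈ 0.01126.
Coefficient of coincidence = 0.01126/0.01570 ≈ 0.72; interference = 1 − 0.72 = 0.28.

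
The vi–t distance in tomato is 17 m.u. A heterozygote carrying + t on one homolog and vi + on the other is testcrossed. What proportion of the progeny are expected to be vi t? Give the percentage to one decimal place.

A map distance of 17 m.u. corresponds to a recombination frequency of 0.170.
The F1 is + t / vi +, so vi t is a recombinant gamete class with expected frequency r/2 = 0.170/2 = 0.0850.
That is 0.0850 = 8.5% of the progeny.

8.5%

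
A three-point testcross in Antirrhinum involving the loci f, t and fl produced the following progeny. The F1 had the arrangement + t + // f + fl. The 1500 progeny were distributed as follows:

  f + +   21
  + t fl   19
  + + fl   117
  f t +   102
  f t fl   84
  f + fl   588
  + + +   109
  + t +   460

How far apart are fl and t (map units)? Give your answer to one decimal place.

15.5 map units

The two rarest classes, + t fl and f + +, are the double crossovers. Comparing them with the parentals, only the fl allele has switched, so fl is the middle locus and the order is f – fl – t.
Crossovers in the fl–t interval produce the single-crossover classes + + + and f t fl (109 + 84 = 193) plus the double crossovers (40).
RF(fl–t) = (193 + 40) / 1500 = 233/1500 = 0.1553 → 15.5 map units.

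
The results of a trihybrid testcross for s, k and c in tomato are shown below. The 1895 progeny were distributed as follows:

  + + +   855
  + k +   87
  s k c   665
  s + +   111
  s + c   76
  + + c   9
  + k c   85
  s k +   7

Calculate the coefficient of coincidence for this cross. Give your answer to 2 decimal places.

The two most frequent reciprocal classes, s k c and + + +, are the parental types, so the F1 was s k c / + + +.
The two rarest classes, s k + and + + c, are the double crossovers. Comparing them with the parentals, only the c allele has switched, so c is the middle locus and the order is k – c – s.
k–c: (163 + 16)/1895 = 0.0945; c–s: (196 + 16)/1895 = 0.1119.
Expected DCO frequency = 0.0945 × 0.1119 ≈ 0.01057; observed = 16/1895 ≈ 0.00844.
Coefficient of coincidence = 0.00844/0.01057 ≈ 0.80.

0.80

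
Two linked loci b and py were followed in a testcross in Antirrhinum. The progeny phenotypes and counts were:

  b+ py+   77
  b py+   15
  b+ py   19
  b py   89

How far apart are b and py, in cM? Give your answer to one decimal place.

The two most frequent classes, b+ py+ (77) and b py (89), are the parental types, so the F1 was b+ py+ / b py.
The recombinant classes are b+ py and b py+: 19 + 15 = 34.
Recombination frequency = 34/200 = 0.1700 ≈ 17.0%, i.e. 17.0 cM.

17.0 cM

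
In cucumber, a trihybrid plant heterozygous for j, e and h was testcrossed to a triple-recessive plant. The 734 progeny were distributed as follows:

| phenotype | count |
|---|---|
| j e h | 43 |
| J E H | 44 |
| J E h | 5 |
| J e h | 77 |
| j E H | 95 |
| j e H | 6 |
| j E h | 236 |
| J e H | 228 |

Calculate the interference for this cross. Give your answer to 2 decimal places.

0.55

The two most frequent reciprocal classes, j E h and J e H, are the parental types, so the F1 was j E h / J e H.
The two rarest classes, J E h and j e H, are the double crossovers. Comparing them with the parentals, only the j allele has switched, so j is the middle locus and the order is e – j – h.
e–j: (87 + 11)/734 = 0.1335; j–h: (172 + 11)/734 = 0.2493.
Expected DCO frequency = 0.1335 × 0.2493 ≈ 0.03328; observed = 11/734 ≈ 0.01499.
Coefficient of coincidence = 0.01499/0.03328 ≈ 0.45; interference = 1 − 0.45 = 0.55.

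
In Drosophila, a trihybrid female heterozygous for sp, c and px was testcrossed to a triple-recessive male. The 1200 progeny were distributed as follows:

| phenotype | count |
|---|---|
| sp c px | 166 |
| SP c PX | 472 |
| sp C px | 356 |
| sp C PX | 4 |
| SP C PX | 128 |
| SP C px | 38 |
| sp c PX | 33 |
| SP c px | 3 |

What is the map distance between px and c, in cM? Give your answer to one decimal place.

The two most frequent reciprocal classes, sp C px and SP c PX, are the parental types, so the F1 was sp C px / SP c PX.
The two rarest classes, sp C PX and SP c px, are the double crossovers. Comparing them with the parentals, only the px allele has switched, so px is the middle locus and the order is sp – px – c.
Crossovers in the px–c interval produce the single-crossover classes sp c px and SP C PX (166 + 128 = 294) plus the double crossovers (7).
RF(px–c) = (294 + 7) / 1200 = 301/1200 = 0.2508 → 25.1 cM.

25.1 cM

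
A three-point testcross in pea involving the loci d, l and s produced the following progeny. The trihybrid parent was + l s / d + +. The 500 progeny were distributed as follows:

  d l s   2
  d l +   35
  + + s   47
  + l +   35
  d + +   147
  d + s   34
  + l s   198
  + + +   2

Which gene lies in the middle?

The two rarest classes, d l s and + + +, are the double crossovers. Comparing them with the parentals, only the d allele has switched, so d is the middle locus and the order is l – d – s.

d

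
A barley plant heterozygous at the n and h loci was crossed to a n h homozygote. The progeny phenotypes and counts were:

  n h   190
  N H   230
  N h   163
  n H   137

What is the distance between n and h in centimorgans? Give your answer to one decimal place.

41.7 centimorgans

The two most frequent classes, N H (230) and n h (190), are the parental types, so the F1 was N H / n h.
The recombinant classes are N h and n H: 163 + 137 = 300.
Recombination frequency = 300/720 = 0.4167 ≈ 41.7%, i.e. 41.7 centimorgans.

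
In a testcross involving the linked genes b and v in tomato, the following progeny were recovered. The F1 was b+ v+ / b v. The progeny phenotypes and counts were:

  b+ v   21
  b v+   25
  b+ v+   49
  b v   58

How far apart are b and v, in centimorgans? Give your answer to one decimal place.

30.1 centimorgans

The recombinant classes are b+ v and b v+: 21 + 25 = 46.
Recombination frequency = 46/153 = 0.3007 ≈ 30.1%, i.e. 30.1 centimorgans.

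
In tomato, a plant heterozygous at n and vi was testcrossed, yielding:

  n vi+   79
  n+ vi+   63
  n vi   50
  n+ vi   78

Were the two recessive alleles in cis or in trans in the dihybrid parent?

trans

The two most frequent classes are n+ vi (78) and n vi+ (79); these are the parental (non-recombinant) types.
So the F1 carried n+ vi on one chromosome and n vi+ on the other — the recessive alleles are on opposite chromosomes (trans / repulsion).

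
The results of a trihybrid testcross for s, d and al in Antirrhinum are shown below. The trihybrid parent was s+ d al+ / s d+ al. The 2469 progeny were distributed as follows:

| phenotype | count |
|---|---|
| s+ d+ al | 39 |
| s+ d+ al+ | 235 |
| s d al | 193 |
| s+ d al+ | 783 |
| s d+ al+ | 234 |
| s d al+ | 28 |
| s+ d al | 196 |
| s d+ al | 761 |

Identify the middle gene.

The two rarest classes, s d al+ and s+ d+ al, are the double crossovers. Comparing them with the parentals, only the s allele has switched, so s is the middle locus and the order is d – s – al.

s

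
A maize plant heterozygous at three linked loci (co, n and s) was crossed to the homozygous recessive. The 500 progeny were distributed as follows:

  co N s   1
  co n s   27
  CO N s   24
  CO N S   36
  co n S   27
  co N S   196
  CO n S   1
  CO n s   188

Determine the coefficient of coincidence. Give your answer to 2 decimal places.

0.29

The two most frequent reciprocal classes, co N S and CO n s, are the parental types, so the F1 was co N S / CO n s.
The two rarest classes, co N s and CO n S, are the double crossovers. Comparing them with the parentals, only the s allele has switched, so s is the middle locus and the order is co – s – n.
co–s: (63 + 2)/500 = 0.1300; s–n: (51 + 2)/500 = 0.1060.
Expected DCO frequency = 0.1300 × 0.1060 ≈ 0.01378; observed = 2/500 ≈ 0.00400.
Coefficient of coincidence = 0.00400/0.01378 ≈ 0.29.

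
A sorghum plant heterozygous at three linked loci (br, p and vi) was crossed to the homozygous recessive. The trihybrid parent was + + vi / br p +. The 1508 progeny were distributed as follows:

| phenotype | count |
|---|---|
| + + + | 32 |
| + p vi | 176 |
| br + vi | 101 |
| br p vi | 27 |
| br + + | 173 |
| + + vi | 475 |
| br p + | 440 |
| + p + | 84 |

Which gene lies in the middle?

vi

The two rarest classes, + + + and br p vi, are the double crossovers. Comparing them with the parentals, only the vi allele has switched, so vi is the middle locus and the order is br – vi – p.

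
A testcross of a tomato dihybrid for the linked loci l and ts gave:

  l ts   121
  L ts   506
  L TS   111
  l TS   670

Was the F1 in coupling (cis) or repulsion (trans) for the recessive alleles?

The two most frequent classes are L ts (506) and l TS (670); these are the parental (non-recombinant) types.
So the F1 carried L ts on one chromosome and l TS on the other — the recessive alleles are on opposite chromosomes (trans / repulsion).

trans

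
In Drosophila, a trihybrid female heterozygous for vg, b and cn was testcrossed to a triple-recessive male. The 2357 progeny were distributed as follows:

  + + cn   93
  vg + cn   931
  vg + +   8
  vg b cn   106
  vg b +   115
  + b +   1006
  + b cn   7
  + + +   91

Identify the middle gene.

The two most frequent reciprocal classes, vg + cn and + b +, are the parental types, so the F1 was vg + cn / + b +.
The two rarest classes, vg + + and + b cn, are the double crossovers. Comparing them with the parentals, only the cn allele has switched, so cn is the middle locus and the order is vg – cn – b.

cn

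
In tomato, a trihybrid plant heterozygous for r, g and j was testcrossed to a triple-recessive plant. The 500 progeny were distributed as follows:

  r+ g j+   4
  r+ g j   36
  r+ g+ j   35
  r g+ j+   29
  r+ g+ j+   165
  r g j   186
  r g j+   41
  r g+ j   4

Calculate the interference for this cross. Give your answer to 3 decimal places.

0.348

The two most frequent reciprocal classes, r g j and r+ g+ j+, are the parental types, so the F1 was r g j / r+ g+ j+.
The two rarest classes, r g+ j and r+ g j+, are the double crossovers. Comparing them with the parentals, only the g allele has switched, so g is the middle locus and the order is r – g – j.
r–g: (65 + 8)/500 = 0.1460; g–j: (76 + 8)/500 = 0.1680.
Expected DCO frequency = 0.1460 × 0.1680 ≈ 0.02453; observed = 8/500 ≈ 0.01600.
Coefficient of coincidence = 0.01600/0.02453 ≈ 0.652; interference = 1 − 0.652 = 0.348.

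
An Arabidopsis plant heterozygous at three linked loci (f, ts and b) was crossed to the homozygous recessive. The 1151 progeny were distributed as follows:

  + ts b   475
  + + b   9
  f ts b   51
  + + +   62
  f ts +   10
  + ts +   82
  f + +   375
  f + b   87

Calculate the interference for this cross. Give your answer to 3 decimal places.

0.119

The two most frequent reciprocal classes, f + + and + ts b, are the parental types, so the F1 was f + + / + ts b.
The two rarest classes, f ts + and + + b, are the double crossovers. Comparing them with the parentals, only the ts allele has switched, so ts is the middle locus and the order is f – ts – b.
f–ts: (113 + 19)/1151 = 0.1147; ts–b: (169 + 19)/1151 = 0.1633.
Expected DCO frequency = 0.1147 × 0.1633 ≈ 0.01873; observed = 19/1151 ≈ 0.01651.
Coefficient of coincidence = 0.01651/0.01873 ≈ 0.881; interference = 1 − 0.881 = 0.119.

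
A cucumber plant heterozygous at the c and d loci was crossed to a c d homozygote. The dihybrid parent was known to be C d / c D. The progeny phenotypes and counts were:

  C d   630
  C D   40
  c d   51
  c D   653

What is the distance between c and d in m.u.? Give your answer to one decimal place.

The recombinant classes are C D and c d: 40 + 51 = 91.
Recombination frequency = 91/1374 = 0.0662 ≈ 6.6%, i.e. 6.6 m.u.

6.6 m.u.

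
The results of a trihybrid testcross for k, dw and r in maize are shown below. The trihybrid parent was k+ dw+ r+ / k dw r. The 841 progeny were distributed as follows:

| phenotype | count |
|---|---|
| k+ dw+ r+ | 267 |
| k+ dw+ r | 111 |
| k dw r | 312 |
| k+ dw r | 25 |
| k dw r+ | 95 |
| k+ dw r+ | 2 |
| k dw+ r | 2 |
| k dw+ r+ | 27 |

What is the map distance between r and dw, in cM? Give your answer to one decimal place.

25.0 cM

The two rarest classes, k+ dw r+ and k dw+ r, are the double crossovers. Comparing them with the parentals, only the dw allele has switched, so dw is the middle locus and the order is k – dw – r.
Crossovers in the dw–r interval produce the single-crossover classes k+ dw+ r and k dw r+ (111 + 95 = 206) plus the double crossovers (4).
RF(dw–r) = (206 + 4) / 841 = 210/841 = 0.2497 → 25.0 cM.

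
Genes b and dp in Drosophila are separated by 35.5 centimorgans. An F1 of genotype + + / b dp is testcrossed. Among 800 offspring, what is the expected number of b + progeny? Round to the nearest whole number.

A map distance of 35.5 centimorgans corresponds to a recombination frequency of 0.355.
The F1 is + + / b dp, so b + is a recombinant gamete class with expected frequency r/2 = 0.355/2 = 0.1775.
Expected number = 0.1775 × 800 = 142.00 ≈ 142.

142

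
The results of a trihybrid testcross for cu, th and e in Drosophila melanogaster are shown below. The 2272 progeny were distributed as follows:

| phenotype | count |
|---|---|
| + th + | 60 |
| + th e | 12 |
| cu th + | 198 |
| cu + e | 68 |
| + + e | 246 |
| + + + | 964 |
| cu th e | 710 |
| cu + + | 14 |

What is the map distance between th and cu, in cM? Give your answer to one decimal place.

6.8 cM

The two most frequent reciprocal classes, cu th e and + + +, are the parental types, so the F1 was cu th e / + + +.
The two rarest classes, + th e and cu + +, are the double crossovers. Comparing them with the parentals, only the cu allele has switched, so cu is the middle locus and the order is e – cu – th.
Crossovers in the cu–th interval produce the single-crossover classes cu + e and + th + (68 + 60 = 128) plus the double crossovers (26).
RF(cu–th) = (128 + 26) / 2272 = 154/2272 = 0.0678 → 6.8 cM.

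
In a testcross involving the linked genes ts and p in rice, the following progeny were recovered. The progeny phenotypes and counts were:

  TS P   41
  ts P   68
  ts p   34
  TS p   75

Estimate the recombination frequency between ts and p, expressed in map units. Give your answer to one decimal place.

The two most frequent classes, TS p (75) and ts P (68), are the parental types, so the F1 was TS p / ts P.
The recombinant classes are TS P and ts p: 41 + 34 = 75.
Recombination frequency = 75/218 = 0.3440 ≈ 34.4%, i.e. 34.4 map units.

34.4 map units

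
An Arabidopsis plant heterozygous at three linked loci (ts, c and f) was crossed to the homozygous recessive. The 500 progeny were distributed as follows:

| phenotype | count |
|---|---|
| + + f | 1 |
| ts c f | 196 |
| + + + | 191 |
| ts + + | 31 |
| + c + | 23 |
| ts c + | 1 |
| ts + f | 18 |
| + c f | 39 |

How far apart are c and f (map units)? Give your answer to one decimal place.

The two most frequent reciprocal classes, + + + and ts c f, are the parental types, so the F1 was + + + / ts c f.
The two rarest classes, + + f and ts c +, are the double crossovers. Comparing them with the parentals, only the f allele has switched, so f is the middle locus and the order is c – f – ts.
Crossovers in the c–f interval produce the single-crossover classes + c + and ts + f (23 + 18 = 41) plus the double crossovers (2).
RF(c–f) = (41 + 2) / 500 = 43/500 = 0.0860 → 8.6 map units.

8.6 map units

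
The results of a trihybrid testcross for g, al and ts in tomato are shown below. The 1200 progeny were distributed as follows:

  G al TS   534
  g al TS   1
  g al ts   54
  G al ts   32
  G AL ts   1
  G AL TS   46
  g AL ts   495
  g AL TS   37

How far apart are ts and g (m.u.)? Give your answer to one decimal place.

The two most frequent reciprocal classes, G al TS and g AL ts, are the parental types, so the F1 was G al TS / g AL ts.
The two rarest classes, g al TS and G AL ts, are the double crossovers. Comparing them with the parentals, only the g allele has switched, so g is the middle locus and the order is ts – g – al.
Crossovers in the ts–g interval produce the single-crossover classes G al ts and g AL TS (32 + 37 = 69) plus the double crossovers (2).
RF(ts–g) = (69 + 2) / 1200 = 71/1200 = 0.0592 → 5.9 m.u.

5.9 m.u.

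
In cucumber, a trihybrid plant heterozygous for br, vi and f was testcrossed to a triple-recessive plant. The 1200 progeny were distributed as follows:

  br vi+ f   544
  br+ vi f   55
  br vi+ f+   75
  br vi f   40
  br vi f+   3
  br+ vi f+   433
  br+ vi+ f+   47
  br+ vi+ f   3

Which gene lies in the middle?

The two most frequent reciprocal classes, br vi+ f and br+ vi f+, are the parental types, so the F1 was br vi+ f / br+ vi f+.
The two rarest classes, br+ vi+ f and br vi f+, are the double crossovers. Comparing them with the parentals, only the br allele has switched, so br is the middle locus and the order is f – br – vi.

br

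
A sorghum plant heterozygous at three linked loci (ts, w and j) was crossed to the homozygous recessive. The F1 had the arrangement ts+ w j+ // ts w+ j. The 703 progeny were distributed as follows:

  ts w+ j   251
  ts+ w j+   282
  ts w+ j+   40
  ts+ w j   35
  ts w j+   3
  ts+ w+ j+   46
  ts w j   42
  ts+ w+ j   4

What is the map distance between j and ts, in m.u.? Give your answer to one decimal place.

The two rarest classes, ts w j+ and ts+ w+ j, are the double crossovers. Comparing them with the parentals, only the ts allele has switched, so ts is the middle locus and the order is j – ts – w.
Crossovers in the j–ts interval produce the single-crossover classes ts+ w j and ts w+ j+ (35 + 40 = 75) plus the double crossovers (7).
RF(j–ts) = (75 + 7) / 703 = 82/703 = 0.1166 → 11.7 m.u.

11.7 m.u.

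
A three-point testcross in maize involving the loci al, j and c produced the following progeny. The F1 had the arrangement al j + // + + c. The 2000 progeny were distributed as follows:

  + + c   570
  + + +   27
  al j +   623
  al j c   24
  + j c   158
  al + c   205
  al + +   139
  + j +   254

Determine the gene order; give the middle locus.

c

The two rarest classes, al j c and + + +, are the double crossovers. Comparing them with the parentals, only the c allele has switched, so c is the middle locus and the order is al – c – j.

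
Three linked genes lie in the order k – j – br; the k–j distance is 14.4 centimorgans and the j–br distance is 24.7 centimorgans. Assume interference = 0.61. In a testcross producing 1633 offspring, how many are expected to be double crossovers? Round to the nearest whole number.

23

Map distances give recombination frequencies of 0.144 and 0.247 for the two intervals.
With interference 0.61 (so coincidence = 0.39), expected double-crossover frequency = 0.144 × 0.247 × 0.39 = 0.01387.
Expected number = 0.01387 × 1633 = 22.65 ≈ 23.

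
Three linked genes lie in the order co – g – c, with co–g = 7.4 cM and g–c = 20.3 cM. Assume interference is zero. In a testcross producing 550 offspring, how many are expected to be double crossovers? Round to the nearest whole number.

Map distances give recombination frequencies of 0.074 and 0.203 for the two intervals.
With no interference, expected double-crossover frequency = 0.074 × 0.203 = 0.01502.
Expected number = 0.01502 × 550 = 8.26 ≈ 8.

8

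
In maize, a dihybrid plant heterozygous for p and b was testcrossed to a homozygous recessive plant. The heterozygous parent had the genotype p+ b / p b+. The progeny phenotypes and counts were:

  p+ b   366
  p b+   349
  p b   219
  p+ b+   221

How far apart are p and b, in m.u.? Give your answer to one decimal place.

38.1 m.u.

The recombinant classes are p+ b+ and p b: 221 + 219 = 440.
Recombination frequency = 440/1155 = 0.3810 ≈ 38.1%, i.e. 38.1 m.u.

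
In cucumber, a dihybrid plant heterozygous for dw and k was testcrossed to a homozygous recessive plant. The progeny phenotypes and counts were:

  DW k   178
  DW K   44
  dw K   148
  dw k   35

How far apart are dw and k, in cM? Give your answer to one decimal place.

The two most frequent classes, DW k (178) and dw K (148), are the parental types, so the F1 was DW k / dw K.
The recombinant classes are DW K and dw k: 44 + 35 = 79.
Recombination frequency = 79/405 = 0.1951 ≈ 19.5%, i.e. 19.5 cM.

19.5 cM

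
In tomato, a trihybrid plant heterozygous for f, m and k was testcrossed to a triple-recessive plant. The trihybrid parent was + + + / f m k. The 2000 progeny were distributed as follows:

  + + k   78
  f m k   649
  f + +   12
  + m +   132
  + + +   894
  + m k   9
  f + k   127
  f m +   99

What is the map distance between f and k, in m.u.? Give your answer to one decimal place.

9.9 m.u.

The two rarest classes, f + + and + m k, are the double crossovers. Comparing them with the parentals, only the f allele has switched, so f is the middle locus and the order is m – f – k.
Crossovers in the f–k interval produce the single-crossover classes + + k and f m + (78 + 99 = 177) plus the double crossovers (21).
RF(f–k) = (177 + 21) / 2000 = 198/2000 = 0.0990 → 9.9 m.u.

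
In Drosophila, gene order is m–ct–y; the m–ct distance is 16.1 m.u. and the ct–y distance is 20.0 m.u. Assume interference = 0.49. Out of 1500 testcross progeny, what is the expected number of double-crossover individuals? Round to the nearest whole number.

Map distances give recombination frequencies of 0.161 and 0.200 for the two intervals.
With interference 0.49 (so coincidence = 0.51), expected double-crossover frequency = 0.161 × 0.200 × 0.51 = 0.01642.
Expected number = 0.01642 × 1500 = 24.63 ≈ 25.

25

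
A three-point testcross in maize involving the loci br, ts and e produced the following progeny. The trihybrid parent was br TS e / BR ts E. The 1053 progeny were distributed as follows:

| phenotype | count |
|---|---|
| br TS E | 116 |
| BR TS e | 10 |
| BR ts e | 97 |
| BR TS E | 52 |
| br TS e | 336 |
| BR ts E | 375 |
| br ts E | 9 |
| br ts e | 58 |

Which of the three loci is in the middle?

The two rarest classes, BR TS e and br ts E, are the double crossovers. Comparing them with the parentals, only the br allele has switched, so br is the middle locus and the order is e – br – ts.

br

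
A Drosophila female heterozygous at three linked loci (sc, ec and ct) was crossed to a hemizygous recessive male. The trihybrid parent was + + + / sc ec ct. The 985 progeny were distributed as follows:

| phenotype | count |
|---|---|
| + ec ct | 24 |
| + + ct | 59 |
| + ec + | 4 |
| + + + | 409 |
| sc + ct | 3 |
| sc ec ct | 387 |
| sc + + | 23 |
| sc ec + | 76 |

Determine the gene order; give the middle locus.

The two rarest classes, + ec + and sc + ct, are the double crossovers. Comparing them with the parentals, only the ec allele has switched, so ec is the middle locus and the order is sc – ec – ct.

ec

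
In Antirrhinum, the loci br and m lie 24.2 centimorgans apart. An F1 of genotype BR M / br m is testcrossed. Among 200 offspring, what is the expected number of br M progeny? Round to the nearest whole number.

24

A map distance of 24.2 centimorgans corresponds to a recombination frequency of 0.242.
The F1 is BR M / br m, so br M is a recombinant gamete class with expected frequency r/2 = 0.242/2 = 0.1210.
Expected number = 0.1210 × 200 = 24.20 ≈ 24.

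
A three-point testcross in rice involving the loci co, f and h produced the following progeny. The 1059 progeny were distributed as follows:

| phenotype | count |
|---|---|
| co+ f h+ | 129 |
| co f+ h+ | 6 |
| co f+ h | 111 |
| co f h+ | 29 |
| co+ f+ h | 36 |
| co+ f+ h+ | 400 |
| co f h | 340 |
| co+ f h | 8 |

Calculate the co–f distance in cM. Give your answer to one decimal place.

24.0 cM

The two most frequent reciprocal classes, co f h and co+ f+ h+, are the parental types, so the F1 was co f h / co+ f+ h+.
The two rarest classes, co+ f h and co f+ h+, are the double crossovers. Comparing them with the parentals, only the co allele has switched, so co is the middle locus and the order is f – co – h.
Crossovers in the f–co interval produce the single-crossover classes co f+ h and co+ f h+ (111 + 129 = 240) plus the double crossovers (14).
RF(f–co) = (240 + 14) / 1059 = 254/1059 = 0.2398 → 24.0 cM.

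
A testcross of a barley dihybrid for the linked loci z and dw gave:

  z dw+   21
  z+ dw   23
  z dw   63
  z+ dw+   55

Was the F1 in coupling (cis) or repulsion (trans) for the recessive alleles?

The two most frequent classes are z+ dw+ (55) and z dw (63); these are the parental (non-recombinant) types.
So the F1 carried z+ dw+ on one chromosome and z dw on the other — the recessive alleles are on the same chromosome (cis / coupling).

cis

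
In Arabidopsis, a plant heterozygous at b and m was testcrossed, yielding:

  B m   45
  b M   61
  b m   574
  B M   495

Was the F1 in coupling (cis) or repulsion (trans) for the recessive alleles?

cis

The two most frequent classes are B M (495) and b m (574); these are the parental (non-recombinant) types.
So the F1 carried B M on one chromosome and b m on the other — the recessive alleles are on the same chromosome (cis / coupling).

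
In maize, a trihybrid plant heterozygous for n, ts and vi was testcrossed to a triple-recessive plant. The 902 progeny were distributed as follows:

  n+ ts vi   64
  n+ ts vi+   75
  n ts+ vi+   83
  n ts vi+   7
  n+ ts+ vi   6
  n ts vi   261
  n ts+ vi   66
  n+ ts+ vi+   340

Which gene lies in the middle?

vi

The two most frequent reciprocal classes, n ts vi and n+ ts+ vi+, are the parental types, so the F1 was n ts vi / n+ ts+ vi+.
The two rarest classes, n ts vi+ and n+ ts+ vi, are the double crossovers. Comparing them with the parentals, only the vi allele has switched, so vi is the middle locus and the order is n – vi – ts.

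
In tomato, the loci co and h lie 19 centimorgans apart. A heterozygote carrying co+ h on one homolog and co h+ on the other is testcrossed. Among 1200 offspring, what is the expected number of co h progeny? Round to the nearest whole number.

114

A map distance of 19 centimorgans corresponds to a recombination frequency of 0.190.
The F1 is co+ h / co h+, so co h is a recombinant gamete class with expected frequency r/2 = 0.190/2 = 0.0950.
Expected number = 0.0950 × 1200 = 114.00 ≈ 114.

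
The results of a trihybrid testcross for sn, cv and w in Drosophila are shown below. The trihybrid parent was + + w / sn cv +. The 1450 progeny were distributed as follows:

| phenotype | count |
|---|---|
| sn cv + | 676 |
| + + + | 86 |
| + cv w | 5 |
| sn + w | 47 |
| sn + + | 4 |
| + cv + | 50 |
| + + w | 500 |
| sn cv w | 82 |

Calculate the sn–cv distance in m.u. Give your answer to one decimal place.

7.3 m.u.

The two rarest classes, + cv w and sn + +, are the double crossovers. Comparing them with the parentals, only the cv allele has switched, so cv is the middle locus and the order is w – cv – sn.
Crossovers in the cv–sn interval produce the single-crossover classes sn + w and + cv + (47 + 50 = 97) plus the double crossovers (9).
RF(cv–sn) = (97 + 9) / 1450 = 106/1450 = 0.0731 → 7.3 m.u.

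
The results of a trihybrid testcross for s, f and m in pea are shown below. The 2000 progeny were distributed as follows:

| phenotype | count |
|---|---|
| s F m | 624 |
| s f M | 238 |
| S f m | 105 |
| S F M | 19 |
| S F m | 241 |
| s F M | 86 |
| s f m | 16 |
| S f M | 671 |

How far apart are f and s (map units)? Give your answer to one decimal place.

25.7 map units

The two most frequent reciprocal classes, S f M and s F m, are the parental types, so the F1 was S f M / s F m.
The two rarest classes, S F M and s f m, are the double crossovers. Comparing them with the parentals, only the f allele has switched, so f is the middle locus and the order is m – f – s.
Crossovers in the f–s interval produce the single-crossover classes s f M and S F m (238 + 241 = 479) plus the double crossovers (35).
RF(f–s) = (479 + 35) / 2000 = 514/2000 = 0.2570 → 25.7 map units.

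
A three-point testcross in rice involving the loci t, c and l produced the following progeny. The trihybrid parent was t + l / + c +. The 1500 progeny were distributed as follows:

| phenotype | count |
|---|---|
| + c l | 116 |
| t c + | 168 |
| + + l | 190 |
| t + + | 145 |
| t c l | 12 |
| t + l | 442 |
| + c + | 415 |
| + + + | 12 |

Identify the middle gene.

The two rarest classes, t c l and + + +, are the double crossovers. Comparing them with the parentals, only the c allele has switched, so c is the middle locus and the order is t – c – l.

c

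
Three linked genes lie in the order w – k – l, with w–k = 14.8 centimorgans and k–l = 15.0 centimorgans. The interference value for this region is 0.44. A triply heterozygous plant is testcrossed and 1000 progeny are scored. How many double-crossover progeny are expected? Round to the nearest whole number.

Map distances give recombination frequencies of 0.148 and 0.150 for the two intervals.
With interference 0.44 (so coincidence = 0.56), expected double-crossover frequency = 0.148 × 0.150 × 0.56 = 0.01243.
Expected number = 0.01243 × 1000 = 12.43 ≈ 12.

12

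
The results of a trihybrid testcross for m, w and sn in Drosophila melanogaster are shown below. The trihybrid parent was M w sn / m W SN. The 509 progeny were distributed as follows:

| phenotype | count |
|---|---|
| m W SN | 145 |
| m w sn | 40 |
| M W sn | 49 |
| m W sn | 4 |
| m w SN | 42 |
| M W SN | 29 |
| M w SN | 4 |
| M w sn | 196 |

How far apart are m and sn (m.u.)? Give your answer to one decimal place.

15.1 m.u.

The two rarest classes, M w SN and m W sn, are the double crossovers. Comparing them with the parentals, only the sn allele has switched, so sn is the middle locus and the order is w – sn – m.
Crossovers in the sn–m interval produce the single-crossover classes m w sn and M W SN (40 + 29 = 69) plus the double crossovers (8).
RF(sn–m) = (69 + 8) / 509 = 77/509 = 0.1513 → 15.1 m.u.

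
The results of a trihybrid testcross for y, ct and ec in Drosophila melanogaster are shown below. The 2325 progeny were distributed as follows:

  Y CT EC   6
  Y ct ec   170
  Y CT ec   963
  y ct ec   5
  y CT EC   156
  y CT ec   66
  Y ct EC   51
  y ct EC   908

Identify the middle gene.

The two most frequent reciprocal classes, y ct EC and Y CT ec, are the parental types, so the F1 was y ct EC / Y CT ec.
The two rarest classes, y ct ec and Y CT EC, are the double crossovers. Comparing them with the parentals, only the ec allele has switched, so ec is the middle locus and the order is y – ec – ct.

ec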